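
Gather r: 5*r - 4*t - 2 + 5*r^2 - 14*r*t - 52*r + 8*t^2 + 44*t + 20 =5*r^2 + r*(-14*t - 47) + 8*t^2 + 40*t + 18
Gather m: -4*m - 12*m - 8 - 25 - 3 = -16*m - 36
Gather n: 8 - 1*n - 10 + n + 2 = 0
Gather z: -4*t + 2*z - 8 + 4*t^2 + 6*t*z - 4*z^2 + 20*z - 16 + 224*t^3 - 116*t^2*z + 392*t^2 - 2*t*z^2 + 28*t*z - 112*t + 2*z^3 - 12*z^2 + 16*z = 224*t^3 + 396*t^2 - 116*t + 2*z^3 + z^2*(-2*t - 16) + z*(-116*t^2 + 34*t + 38) - 24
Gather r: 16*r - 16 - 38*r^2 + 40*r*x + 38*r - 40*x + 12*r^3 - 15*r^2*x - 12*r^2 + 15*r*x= 12*r^3 + r^2*(-15*x - 50) + r*(55*x + 54) - 40*x - 16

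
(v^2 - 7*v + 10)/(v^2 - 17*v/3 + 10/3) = 3*(v - 2)/(3*v - 2)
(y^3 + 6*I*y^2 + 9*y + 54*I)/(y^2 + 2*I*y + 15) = (y^2 + 9*I*y - 18)/(y + 5*I)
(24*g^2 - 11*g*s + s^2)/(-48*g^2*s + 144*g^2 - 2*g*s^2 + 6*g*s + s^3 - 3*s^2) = (-3*g + s)/(6*g*s - 18*g + s^2 - 3*s)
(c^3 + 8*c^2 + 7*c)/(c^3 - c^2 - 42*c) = (c^2 + 8*c + 7)/(c^2 - c - 42)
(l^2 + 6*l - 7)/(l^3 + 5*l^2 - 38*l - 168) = (l - 1)/(l^2 - 2*l - 24)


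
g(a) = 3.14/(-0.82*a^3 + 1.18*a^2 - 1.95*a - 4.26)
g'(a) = 3.14*(2.46*a^2 - 2.36*a + 1.95)/(-0.82*a^3 + 1.18*a^2 - 1.95*a - 4.26)^2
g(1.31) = -0.47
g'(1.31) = 0.22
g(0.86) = -0.56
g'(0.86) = 0.18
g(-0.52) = -1.12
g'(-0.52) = 1.53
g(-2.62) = 0.13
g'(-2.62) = 0.14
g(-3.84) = 0.05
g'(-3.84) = 0.03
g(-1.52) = 0.73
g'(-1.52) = 1.90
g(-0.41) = -0.98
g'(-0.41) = 1.02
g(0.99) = -0.54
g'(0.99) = 0.19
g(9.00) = -0.01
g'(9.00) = 0.00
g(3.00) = -0.15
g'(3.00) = 0.11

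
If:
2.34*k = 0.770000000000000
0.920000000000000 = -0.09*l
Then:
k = 0.33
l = -10.22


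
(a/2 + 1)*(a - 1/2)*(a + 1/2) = a^3/2 + a^2 - a/8 - 1/4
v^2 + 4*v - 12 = (v - 2)*(v + 6)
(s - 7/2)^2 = s^2 - 7*s + 49/4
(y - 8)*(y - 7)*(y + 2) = y^3 - 13*y^2 + 26*y + 112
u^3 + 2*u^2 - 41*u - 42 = (u - 6)*(u + 1)*(u + 7)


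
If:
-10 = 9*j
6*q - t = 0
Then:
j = -10/9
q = t/6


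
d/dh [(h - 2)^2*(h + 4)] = 3*h^2 - 12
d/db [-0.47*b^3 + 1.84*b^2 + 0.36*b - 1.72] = -1.41*b^2 + 3.68*b + 0.36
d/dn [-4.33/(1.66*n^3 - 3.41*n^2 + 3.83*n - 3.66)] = (21.5634*n^2 - 29.5306*n + 16.5839)/(1.66*n^3 - 3.41*n^2 + 3.83*n - 3.66)^2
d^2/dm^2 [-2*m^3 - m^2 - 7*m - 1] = -12*m - 2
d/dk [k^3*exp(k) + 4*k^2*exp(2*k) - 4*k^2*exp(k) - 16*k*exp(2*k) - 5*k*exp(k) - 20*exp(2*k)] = (k^3 + 8*k^2*exp(k) - k^2 - 24*k*exp(k) - 13*k - 56*exp(k) - 5)*exp(k)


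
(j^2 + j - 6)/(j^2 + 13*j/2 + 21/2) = 2*(j - 2)/(2*j + 7)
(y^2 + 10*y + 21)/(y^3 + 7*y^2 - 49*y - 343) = (y + 3)/(y^2 - 49)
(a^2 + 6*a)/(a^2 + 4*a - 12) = a/(a - 2)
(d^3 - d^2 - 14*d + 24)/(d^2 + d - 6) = (d^2 + d - 12)/(d + 3)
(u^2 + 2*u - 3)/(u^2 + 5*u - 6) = (u + 3)/(u + 6)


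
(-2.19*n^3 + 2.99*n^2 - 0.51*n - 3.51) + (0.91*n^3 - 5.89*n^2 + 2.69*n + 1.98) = -1.28*n^3 - 2.9*n^2 + 2.18*n - 1.53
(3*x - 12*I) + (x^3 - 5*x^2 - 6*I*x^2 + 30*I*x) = x^3 - 5*x^2 - 6*I*x^2 + 3*x + 30*I*x - 12*I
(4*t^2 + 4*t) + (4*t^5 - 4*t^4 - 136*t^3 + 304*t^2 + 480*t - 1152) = 4*t^5 - 4*t^4 - 136*t^3 + 308*t^2 + 484*t - 1152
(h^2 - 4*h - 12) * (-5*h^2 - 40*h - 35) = -5*h^4 - 20*h^3 + 185*h^2 + 620*h + 420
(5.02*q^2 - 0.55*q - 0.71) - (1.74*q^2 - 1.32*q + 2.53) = 3.28*q^2 + 0.77*q - 3.24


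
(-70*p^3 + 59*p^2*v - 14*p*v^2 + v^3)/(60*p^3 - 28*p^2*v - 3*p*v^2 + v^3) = (-35*p^2 + 12*p*v - v^2)/(30*p^2 + p*v - v^2)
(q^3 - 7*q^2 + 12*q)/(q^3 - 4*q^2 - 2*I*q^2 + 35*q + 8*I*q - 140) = q*(q - 3)/(q^2 - 2*I*q + 35)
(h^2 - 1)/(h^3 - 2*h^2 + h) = (h + 1)/(h*(h - 1))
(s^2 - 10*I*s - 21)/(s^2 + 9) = (s - 7*I)/(s + 3*I)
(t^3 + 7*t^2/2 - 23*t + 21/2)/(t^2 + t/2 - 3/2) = (2*t^3 + 7*t^2 - 46*t + 21)/(2*t^2 + t - 3)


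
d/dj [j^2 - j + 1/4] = 2*j - 1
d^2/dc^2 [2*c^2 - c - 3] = 4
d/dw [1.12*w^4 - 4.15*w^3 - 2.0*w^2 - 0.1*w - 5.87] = 4.48*w^3 - 12.45*w^2 - 4.0*w - 0.1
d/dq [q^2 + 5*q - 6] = 2*q + 5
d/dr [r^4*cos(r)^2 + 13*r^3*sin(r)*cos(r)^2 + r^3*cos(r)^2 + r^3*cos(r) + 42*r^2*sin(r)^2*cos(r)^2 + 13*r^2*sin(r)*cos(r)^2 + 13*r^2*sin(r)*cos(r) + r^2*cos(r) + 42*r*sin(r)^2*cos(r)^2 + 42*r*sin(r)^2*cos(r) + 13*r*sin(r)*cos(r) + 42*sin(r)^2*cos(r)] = -r^4*sin(2*r) - r^3*sin(r) - r^3*sin(2*r) + 13*r^3*cos(r)/4 + 2*r^3*cos(2*r) + 39*r^3*cos(3*r)/4 + 2*r^3 + 38*r^2*sin(r) + 21*r^2*sin(4*r) - 39*sqrt(2)*r^2*sin(r + pi/4)/2 + 39*sqrt(2)*r^2*sin(3*r + pi/4)/4 + 16*r^2*cos(r) + 29*r^2*cos(2*r)/2 + 39*sqrt(2)*r^2*cos(r + pi/4)/4 + 3*r^2/2 - 4*r*sin(r) + 13*r*sin(2*r) + 38*r*sin(3*r) + 21*r*sin(4*r) + 2*r*cos(r) - 21*r*cos(2*r)^2 + 13*r*cos(2*r) + 21*r - 21*sin(r)/2 + 13*sin(2*r)/2 + 63*sin(3*r)/2 + 21*cos(r)/2 - 21*cos(2*r)^2/2 - 21*cos(3*r)/2 + 21/2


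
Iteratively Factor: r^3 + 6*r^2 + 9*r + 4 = (r + 1)*(r^2 + 5*r + 4) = (r + 1)^2*(r + 4)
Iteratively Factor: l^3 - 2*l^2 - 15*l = (l - 5)*(l^2 + 3*l) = l*(l - 5)*(l + 3)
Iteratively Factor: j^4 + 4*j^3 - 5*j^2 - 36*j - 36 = (j + 2)*(j^3 + 2*j^2 - 9*j - 18) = (j + 2)*(j + 3)*(j^2 - j - 6) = (j + 2)^2*(j + 3)*(j - 3)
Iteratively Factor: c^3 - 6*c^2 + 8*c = (c - 2)*(c^2 - 4*c) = c*(c - 2)*(c - 4)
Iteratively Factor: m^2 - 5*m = (m - 5)*(m)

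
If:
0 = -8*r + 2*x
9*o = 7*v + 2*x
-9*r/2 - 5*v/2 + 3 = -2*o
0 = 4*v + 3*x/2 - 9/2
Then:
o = 87/188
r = 279/188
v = -207/188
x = 279/47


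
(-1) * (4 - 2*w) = 2*w - 4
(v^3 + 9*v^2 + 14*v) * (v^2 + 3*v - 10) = v^5 + 12*v^4 + 31*v^3 - 48*v^2 - 140*v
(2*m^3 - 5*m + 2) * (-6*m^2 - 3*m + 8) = -12*m^5 - 6*m^4 + 46*m^3 + 3*m^2 - 46*m + 16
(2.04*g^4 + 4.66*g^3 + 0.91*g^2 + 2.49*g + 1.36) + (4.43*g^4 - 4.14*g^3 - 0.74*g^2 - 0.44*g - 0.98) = 6.47*g^4 + 0.52*g^3 + 0.17*g^2 + 2.05*g + 0.38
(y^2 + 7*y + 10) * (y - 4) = y^3 + 3*y^2 - 18*y - 40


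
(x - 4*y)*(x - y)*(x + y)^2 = x^4 - 3*x^3*y - 5*x^2*y^2 + 3*x*y^3 + 4*y^4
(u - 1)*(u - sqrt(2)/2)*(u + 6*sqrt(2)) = u^3 - u^2 + 11*sqrt(2)*u^2/2 - 11*sqrt(2)*u/2 - 6*u + 6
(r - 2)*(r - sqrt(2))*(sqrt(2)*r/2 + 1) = sqrt(2)*r^3/2 - sqrt(2)*r^2 - sqrt(2)*r + 2*sqrt(2)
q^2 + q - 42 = (q - 6)*(q + 7)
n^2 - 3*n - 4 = (n - 4)*(n + 1)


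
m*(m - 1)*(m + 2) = m^3 + m^2 - 2*m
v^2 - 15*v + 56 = (v - 8)*(v - 7)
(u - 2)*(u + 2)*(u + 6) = u^3 + 6*u^2 - 4*u - 24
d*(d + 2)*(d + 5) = d^3 + 7*d^2 + 10*d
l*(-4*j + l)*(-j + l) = 4*j^2*l - 5*j*l^2 + l^3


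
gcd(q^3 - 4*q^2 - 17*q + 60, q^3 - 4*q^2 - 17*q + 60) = q^3 - 4*q^2 - 17*q + 60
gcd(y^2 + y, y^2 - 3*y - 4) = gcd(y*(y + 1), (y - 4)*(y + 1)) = y + 1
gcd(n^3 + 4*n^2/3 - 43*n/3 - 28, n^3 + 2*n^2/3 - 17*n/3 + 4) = n + 3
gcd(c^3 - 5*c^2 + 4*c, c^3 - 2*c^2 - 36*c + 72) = 1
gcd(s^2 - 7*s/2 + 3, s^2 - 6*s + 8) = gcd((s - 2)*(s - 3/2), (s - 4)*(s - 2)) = s - 2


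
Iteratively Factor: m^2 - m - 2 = (m + 1)*(m - 2)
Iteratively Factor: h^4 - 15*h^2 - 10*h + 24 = (h + 3)*(h^3 - 3*h^2 - 6*h + 8) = (h - 1)*(h + 3)*(h^2 - 2*h - 8) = (h - 1)*(h + 2)*(h + 3)*(h - 4)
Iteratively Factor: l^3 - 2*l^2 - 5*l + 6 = (l + 2)*(l^2 - 4*l + 3) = (l - 1)*(l + 2)*(l - 3)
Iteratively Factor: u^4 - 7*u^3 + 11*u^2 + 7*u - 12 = (u - 3)*(u^3 - 4*u^2 - u + 4) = (u - 4)*(u - 3)*(u^2 - 1) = (u - 4)*(u - 3)*(u + 1)*(u - 1)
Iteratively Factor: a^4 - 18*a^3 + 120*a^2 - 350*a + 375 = (a - 5)*(a^3 - 13*a^2 + 55*a - 75) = (a - 5)*(a - 3)*(a^2 - 10*a + 25) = (a - 5)^2*(a - 3)*(a - 5)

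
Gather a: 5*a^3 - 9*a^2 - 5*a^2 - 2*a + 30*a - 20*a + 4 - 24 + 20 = 5*a^3 - 14*a^2 + 8*a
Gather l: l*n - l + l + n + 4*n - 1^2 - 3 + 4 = l*n + 5*n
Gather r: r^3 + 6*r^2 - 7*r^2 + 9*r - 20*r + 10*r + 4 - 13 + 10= r^3 - r^2 - r + 1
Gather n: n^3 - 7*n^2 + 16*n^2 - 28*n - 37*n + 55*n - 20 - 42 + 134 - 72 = n^3 + 9*n^2 - 10*n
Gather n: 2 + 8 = 10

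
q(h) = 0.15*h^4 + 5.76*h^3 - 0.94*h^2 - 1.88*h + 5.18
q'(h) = 0.6*h^3 + 17.28*h^2 - 1.88*h - 1.88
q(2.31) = 71.09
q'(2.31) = 93.38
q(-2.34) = -64.87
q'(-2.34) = 89.45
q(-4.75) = -548.05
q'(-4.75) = 332.63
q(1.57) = 23.11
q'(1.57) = 40.08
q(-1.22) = -4.05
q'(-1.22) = 25.04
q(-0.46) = 5.29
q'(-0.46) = 2.58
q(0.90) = 7.02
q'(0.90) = 10.86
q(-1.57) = -15.56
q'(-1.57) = 41.34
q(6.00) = 1398.62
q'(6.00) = 738.52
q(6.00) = 1398.62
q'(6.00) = 738.52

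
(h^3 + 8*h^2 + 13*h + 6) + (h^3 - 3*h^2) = 2*h^3 + 5*h^2 + 13*h + 6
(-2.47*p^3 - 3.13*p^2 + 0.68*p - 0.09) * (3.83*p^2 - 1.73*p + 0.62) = -9.4601*p^5 - 7.7148*p^4 + 6.4879*p^3 - 3.4617*p^2 + 0.5773*p - 0.0558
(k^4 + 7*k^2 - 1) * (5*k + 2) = 5*k^5 + 2*k^4 + 35*k^3 + 14*k^2 - 5*k - 2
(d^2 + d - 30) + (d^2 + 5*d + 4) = 2*d^2 + 6*d - 26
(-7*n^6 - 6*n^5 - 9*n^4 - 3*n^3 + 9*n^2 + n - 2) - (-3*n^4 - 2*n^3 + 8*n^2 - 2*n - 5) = -7*n^6 - 6*n^5 - 6*n^4 - n^3 + n^2 + 3*n + 3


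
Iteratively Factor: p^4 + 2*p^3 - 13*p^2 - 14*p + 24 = (p - 1)*(p^3 + 3*p^2 - 10*p - 24) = (p - 3)*(p - 1)*(p^2 + 6*p + 8) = (p - 3)*(p - 1)*(p + 4)*(p + 2)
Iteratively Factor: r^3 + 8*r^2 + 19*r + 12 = (r + 3)*(r^2 + 5*r + 4) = (r + 1)*(r + 3)*(r + 4)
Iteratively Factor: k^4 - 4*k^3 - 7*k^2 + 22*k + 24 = (k + 2)*(k^3 - 6*k^2 + 5*k + 12) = (k + 1)*(k + 2)*(k^2 - 7*k + 12) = (k - 4)*(k + 1)*(k + 2)*(k - 3)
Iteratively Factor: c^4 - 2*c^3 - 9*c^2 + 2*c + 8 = (c - 4)*(c^3 + 2*c^2 - c - 2) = (c - 4)*(c + 1)*(c^2 + c - 2) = (c - 4)*(c - 1)*(c + 1)*(c + 2)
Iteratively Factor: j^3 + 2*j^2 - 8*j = (j + 4)*(j^2 - 2*j) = (j - 2)*(j + 4)*(j)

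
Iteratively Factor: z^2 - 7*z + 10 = (z - 5)*(z - 2)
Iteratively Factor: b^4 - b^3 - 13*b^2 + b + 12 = (b - 1)*(b^3 - 13*b - 12) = (b - 1)*(b + 3)*(b^2 - 3*b - 4) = (b - 4)*(b - 1)*(b + 3)*(b + 1)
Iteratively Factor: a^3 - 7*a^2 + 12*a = (a - 4)*(a^2 - 3*a) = a*(a - 4)*(a - 3)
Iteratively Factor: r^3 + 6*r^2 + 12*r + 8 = (r + 2)*(r^2 + 4*r + 4) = (r + 2)^2*(r + 2)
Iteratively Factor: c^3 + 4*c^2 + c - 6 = (c + 3)*(c^2 + c - 2) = (c + 2)*(c + 3)*(c - 1)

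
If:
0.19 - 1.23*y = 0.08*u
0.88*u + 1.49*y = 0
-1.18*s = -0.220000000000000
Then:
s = 0.19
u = -0.29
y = 0.17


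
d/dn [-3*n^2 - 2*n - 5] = -6*n - 2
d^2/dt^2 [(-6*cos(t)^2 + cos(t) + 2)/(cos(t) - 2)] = 2*(3*sin(t)^4 - 52*sin(t)^2 - 35*cos(t)/2 - 9*cos(3*t)/2 + 29)/(cos(t) - 2)^3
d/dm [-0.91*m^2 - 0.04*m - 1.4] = -1.82*m - 0.04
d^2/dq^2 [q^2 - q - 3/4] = 2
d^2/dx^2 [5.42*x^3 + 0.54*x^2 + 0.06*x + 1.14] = 32.52*x + 1.08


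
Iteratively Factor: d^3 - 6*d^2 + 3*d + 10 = (d - 5)*(d^2 - d - 2) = (d - 5)*(d + 1)*(d - 2)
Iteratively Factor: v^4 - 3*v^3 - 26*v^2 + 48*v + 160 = (v - 5)*(v^3 + 2*v^2 - 16*v - 32) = (v - 5)*(v + 4)*(v^2 - 2*v - 8) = (v - 5)*(v + 2)*(v + 4)*(v - 4)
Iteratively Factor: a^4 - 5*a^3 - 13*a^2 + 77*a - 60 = (a + 4)*(a^3 - 9*a^2 + 23*a - 15) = (a - 1)*(a + 4)*(a^2 - 8*a + 15) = (a - 5)*(a - 1)*(a + 4)*(a - 3)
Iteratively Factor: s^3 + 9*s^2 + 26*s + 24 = (s + 2)*(s^2 + 7*s + 12) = (s + 2)*(s + 3)*(s + 4)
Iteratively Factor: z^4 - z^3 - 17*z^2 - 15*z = (z - 5)*(z^3 + 4*z^2 + 3*z) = (z - 5)*(z + 3)*(z^2 + z) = z*(z - 5)*(z + 3)*(z + 1)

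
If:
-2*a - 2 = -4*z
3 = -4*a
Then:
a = -3/4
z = 1/8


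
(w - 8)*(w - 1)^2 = w^3 - 10*w^2 + 17*w - 8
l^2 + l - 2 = (l - 1)*(l + 2)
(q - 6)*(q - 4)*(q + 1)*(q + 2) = q^4 - 7*q^3 - 4*q^2 + 52*q + 48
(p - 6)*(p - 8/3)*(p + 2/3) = p^3 - 8*p^2 + 92*p/9 + 32/3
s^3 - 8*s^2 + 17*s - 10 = (s - 5)*(s - 2)*(s - 1)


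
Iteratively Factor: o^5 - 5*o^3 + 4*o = (o - 2)*(o^4 + 2*o^3 - o^2 - 2*o) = o*(o - 2)*(o^3 + 2*o^2 - o - 2) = o*(o - 2)*(o - 1)*(o^2 + 3*o + 2) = o*(o - 2)*(o - 1)*(o + 2)*(o + 1)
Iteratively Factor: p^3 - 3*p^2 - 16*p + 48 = (p - 4)*(p^2 + p - 12) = (p - 4)*(p - 3)*(p + 4)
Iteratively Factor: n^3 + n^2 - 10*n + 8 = (n - 2)*(n^2 + 3*n - 4) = (n - 2)*(n + 4)*(n - 1)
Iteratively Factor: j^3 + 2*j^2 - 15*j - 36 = (j - 4)*(j^2 + 6*j + 9) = (j - 4)*(j + 3)*(j + 3)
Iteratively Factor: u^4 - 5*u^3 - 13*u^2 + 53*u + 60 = (u - 5)*(u^3 - 13*u - 12) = (u - 5)*(u + 3)*(u^2 - 3*u - 4) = (u - 5)*(u - 4)*(u + 3)*(u + 1)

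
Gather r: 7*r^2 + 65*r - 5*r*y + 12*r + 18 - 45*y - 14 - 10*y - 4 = 7*r^2 + r*(77 - 5*y) - 55*y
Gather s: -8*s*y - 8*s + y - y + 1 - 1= s*(-8*y - 8)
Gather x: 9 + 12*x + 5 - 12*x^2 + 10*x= -12*x^2 + 22*x + 14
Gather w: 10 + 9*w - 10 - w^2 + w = -w^2 + 10*w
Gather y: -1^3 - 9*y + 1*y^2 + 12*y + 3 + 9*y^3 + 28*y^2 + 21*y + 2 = 9*y^3 + 29*y^2 + 24*y + 4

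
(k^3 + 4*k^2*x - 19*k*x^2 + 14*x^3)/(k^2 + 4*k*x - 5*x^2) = (k^2 + 5*k*x - 14*x^2)/(k + 5*x)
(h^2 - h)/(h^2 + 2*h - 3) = h/(h + 3)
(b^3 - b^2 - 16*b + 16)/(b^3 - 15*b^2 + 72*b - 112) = (b^2 + 3*b - 4)/(b^2 - 11*b + 28)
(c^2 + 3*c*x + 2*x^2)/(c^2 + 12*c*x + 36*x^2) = (c^2 + 3*c*x + 2*x^2)/(c^2 + 12*c*x + 36*x^2)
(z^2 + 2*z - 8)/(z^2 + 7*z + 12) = (z - 2)/(z + 3)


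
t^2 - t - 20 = (t - 5)*(t + 4)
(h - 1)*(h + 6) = h^2 + 5*h - 6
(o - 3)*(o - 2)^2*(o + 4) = o^4 - 3*o^3 - 12*o^2 + 52*o - 48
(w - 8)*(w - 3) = w^2 - 11*w + 24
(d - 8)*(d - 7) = d^2 - 15*d + 56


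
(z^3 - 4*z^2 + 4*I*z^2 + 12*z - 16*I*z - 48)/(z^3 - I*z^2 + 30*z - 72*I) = (z^2 - 2*z*(2 + I) + 8*I)/(z^2 - 7*I*z - 12)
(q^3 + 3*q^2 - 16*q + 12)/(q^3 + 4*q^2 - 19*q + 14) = (q + 6)/(q + 7)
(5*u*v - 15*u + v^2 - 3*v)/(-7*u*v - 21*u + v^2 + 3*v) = (-5*u*v + 15*u - v^2 + 3*v)/(7*u*v + 21*u - v^2 - 3*v)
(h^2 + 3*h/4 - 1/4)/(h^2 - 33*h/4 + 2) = (h + 1)/(h - 8)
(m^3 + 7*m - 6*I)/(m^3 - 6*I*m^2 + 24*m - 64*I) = (m^2 + 2*I*m + 3)/(m^2 - 4*I*m + 32)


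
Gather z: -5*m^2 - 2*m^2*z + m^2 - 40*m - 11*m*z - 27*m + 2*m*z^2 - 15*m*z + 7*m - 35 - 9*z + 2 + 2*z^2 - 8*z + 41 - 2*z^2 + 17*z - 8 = -4*m^2 + 2*m*z^2 - 60*m + z*(-2*m^2 - 26*m)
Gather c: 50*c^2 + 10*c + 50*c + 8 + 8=50*c^2 + 60*c + 16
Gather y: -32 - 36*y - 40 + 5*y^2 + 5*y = 5*y^2 - 31*y - 72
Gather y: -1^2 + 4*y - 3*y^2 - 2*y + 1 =-3*y^2 + 2*y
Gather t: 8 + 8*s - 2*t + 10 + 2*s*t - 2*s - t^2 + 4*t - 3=6*s - t^2 + t*(2*s + 2) + 15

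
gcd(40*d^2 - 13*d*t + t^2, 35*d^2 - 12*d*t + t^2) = -5*d + t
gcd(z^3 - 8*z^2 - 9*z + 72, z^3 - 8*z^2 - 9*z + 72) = z^3 - 8*z^2 - 9*z + 72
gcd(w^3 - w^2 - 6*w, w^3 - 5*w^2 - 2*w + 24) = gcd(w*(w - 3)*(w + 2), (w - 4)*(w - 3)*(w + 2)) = w^2 - w - 6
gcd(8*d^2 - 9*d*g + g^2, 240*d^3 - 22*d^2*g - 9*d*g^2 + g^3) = 8*d - g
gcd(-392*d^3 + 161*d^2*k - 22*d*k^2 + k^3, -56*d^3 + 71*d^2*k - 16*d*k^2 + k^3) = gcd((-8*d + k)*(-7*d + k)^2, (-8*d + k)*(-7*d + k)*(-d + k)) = 56*d^2 - 15*d*k + k^2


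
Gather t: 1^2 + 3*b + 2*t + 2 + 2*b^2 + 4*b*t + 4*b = 2*b^2 + 7*b + t*(4*b + 2) + 3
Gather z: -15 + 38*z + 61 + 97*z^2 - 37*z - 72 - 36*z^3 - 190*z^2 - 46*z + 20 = -36*z^3 - 93*z^2 - 45*z - 6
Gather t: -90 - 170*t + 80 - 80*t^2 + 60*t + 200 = -80*t^2 - 110*t + 190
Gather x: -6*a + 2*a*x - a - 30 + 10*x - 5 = -7*a + x*(2*a + 10) - 35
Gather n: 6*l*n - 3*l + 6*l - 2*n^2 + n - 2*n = 3*l - 2*n^2 + n*(6*l - 1)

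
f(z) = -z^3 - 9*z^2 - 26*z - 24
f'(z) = -3*z^2 - 18*z - 26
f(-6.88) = 54.53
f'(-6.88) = -44.16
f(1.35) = -77.96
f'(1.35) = -55.77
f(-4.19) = 0.50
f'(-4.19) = -3.25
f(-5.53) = 13.66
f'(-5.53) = -18.20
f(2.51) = -161.77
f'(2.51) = -90.08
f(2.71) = -180.46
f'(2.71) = -96.81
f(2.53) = -163.58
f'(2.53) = -90.74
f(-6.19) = 29.27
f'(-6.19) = -29.53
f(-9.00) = 210.00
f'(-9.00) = -107.00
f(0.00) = -24.00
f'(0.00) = -26.00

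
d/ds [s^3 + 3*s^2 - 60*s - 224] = 3*s^2 + 6*s - 60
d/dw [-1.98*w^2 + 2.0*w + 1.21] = 2.0 - 3.96*w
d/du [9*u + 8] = 9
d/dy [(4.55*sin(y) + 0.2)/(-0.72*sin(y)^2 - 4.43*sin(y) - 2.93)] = (3.276*sin(y)^2 + 0.288*sin(y) - 12.4455)*cos(y)/(0.5184*sin(y)^4 + 6.3792*sin(y)^3 + 23.8441*sin(y)^2 + 25.9598*sin(y) + 8.5849)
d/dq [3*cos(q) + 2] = -3*sin(q)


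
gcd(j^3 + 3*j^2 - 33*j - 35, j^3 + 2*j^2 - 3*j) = 1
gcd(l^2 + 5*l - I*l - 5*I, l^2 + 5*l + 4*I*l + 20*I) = l + 5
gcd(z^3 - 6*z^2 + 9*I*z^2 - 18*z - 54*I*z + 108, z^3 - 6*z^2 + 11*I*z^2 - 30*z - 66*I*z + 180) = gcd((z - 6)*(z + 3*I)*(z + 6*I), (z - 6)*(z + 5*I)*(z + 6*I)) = z^2 + z*(-6 + 6*I) - 36*I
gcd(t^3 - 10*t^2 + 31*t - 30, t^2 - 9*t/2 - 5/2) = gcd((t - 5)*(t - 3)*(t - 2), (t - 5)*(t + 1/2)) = t - 5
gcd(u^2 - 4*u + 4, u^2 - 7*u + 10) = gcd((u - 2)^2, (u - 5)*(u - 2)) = u - 2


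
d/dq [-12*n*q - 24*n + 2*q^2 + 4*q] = -12*n + 4*q + 4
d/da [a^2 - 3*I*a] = 2*a - 3*I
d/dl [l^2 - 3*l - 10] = 2*l - 3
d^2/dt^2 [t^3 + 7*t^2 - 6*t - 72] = 6*t + 14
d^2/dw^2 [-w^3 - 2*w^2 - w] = -6*w - 4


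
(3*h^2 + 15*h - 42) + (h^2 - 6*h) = 4*h^2 + 9*h - 42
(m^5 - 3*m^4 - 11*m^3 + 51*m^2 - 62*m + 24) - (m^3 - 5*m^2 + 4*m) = m^5 - 3*m^4 - 12*m^3 + 56*m^2 - 66*m + 24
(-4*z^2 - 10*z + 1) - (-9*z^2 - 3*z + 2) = 5*z^2 - 7*z - 1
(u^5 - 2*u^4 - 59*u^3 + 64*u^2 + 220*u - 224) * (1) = u^5 - 2*u^4 - 59*u^3 + 64*u^2 + 220*u - 224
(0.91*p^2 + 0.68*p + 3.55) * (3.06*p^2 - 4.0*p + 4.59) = 2.7846*p^4 - 1.5592*p^3 + 12.3199*p^2 - 11.0788*p + 16.2945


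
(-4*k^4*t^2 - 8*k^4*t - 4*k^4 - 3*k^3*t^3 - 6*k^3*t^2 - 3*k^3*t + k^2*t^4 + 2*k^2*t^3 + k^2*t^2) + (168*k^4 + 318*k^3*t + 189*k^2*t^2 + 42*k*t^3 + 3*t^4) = -4*k^4*t^2 - 8*k^4*t + 164*k^4 - 3*k^3*t^3 - 6*k^3*t^2 + 315*k^3*t + k^2*t^4 + 2*k^2*t^3 + 190*k^2*t^2 + 42*k*t^3 + 3*t^4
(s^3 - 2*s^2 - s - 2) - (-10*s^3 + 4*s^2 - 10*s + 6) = 11*s^3 - 6*s^2 + 9*s - 8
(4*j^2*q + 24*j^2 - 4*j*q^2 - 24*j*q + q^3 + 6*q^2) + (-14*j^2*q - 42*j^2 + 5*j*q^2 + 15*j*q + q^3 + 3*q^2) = -10*j^2*q - 18*j^2 + j*q^2 - 9*j*q + 2*q^3 + 9*q^2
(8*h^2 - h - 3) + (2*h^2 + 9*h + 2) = 10*h^2 + 8*h - 1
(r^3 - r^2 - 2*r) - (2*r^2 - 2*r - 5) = r^3 - 3*r^2 + 5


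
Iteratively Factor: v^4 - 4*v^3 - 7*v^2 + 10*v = (v + 2)*(v^3 - 6*v^2 + 5*v) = (v - 1)*(v + 2)*(v^2 - 5*v) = v*(v - 1)*(v + 2)*(v - 5)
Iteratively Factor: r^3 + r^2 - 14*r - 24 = (r + 3)*(r^2 - 2*r - 8) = (r - 4)*(r + 3)*(r + 2)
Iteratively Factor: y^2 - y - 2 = (y + 1)*(y - 2)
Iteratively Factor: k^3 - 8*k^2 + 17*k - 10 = (k - 5)*(k^2 - 3*k + 2) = (k - 5)*(k - 1)*(k - 2)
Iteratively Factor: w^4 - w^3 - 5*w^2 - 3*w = (w)*(w^3 - w^2 - 5*w - 3) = w*(w - 3)*(w^2 + 2*w + 1) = w*(w - 3)*(w + 1)*(w + 1)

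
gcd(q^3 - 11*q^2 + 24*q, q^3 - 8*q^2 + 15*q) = q^2 - 3*q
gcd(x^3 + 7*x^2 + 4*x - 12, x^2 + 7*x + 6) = x + 6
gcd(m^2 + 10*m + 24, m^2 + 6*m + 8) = m + 4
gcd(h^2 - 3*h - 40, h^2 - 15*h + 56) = h - 8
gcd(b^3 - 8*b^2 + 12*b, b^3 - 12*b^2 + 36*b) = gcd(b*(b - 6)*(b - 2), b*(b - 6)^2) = b^2 - 6*b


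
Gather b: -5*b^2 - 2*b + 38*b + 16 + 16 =-5*b^2 + 36*b + 32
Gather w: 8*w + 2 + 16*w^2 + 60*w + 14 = 16*w^2 + 68*w + 16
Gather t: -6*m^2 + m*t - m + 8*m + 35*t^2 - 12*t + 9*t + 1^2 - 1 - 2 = -6*m^2 + 7*m + 35*t^2 + t*(m - 3) - 2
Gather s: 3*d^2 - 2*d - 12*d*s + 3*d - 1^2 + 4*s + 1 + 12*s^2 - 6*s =3*d^2 + d + 12*s^2 + s*(-12*d - 2)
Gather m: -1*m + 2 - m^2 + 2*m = -m^2 + m + 2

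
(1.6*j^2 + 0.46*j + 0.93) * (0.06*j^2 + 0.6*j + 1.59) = 0.096*j^4 + 0.9876*j^3 + 2.8758*j^2 + 1.2894*j + 1.4787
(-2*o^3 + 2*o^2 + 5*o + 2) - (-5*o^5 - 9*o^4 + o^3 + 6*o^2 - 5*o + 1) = 5*o^5 + 9*o^4 - 3*o^3 - 4*o^2 + 10*o + 1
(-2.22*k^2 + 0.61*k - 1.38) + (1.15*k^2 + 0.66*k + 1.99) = -1.07*k^2 + 1.27*k + 0.61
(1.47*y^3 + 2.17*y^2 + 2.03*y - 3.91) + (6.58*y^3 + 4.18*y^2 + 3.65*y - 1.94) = 8.05*y^3 + 6.35*y^2 + 5.68*y - 5.85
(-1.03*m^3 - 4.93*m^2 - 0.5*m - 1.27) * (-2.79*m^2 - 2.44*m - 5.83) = 2.8737*m^5 + 16.2679*m^4 + 19.4291*m^3 + 33.5052*m^2 + 6.0138*m + 7.4041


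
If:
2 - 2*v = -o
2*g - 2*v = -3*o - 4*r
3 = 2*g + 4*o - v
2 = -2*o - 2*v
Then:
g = 13/3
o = -4/3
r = -1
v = 1/3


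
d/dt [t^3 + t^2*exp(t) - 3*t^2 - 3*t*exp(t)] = t^2*exp(t) + 3*t^2 - t*exp(t) - 6*t - 3*exp(t)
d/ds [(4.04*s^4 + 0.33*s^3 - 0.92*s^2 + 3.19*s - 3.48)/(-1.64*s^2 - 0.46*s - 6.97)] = (-13.2512*s^5 - 6.1164*s^4 - 112.9388*s^3 - 1.2455*s^2 + 1.4104*s - 23.8351)/(2.6896*s^4 + 1.5088*s^3 + 23.0732*s^2 + 6.4124*s + 48.5809)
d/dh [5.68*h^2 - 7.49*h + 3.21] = 11.36*h - 7.49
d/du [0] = 0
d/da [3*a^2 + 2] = 6*a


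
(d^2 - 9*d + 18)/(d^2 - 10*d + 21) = (d - 6)/(d - 7)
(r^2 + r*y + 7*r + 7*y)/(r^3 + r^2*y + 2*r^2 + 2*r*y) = (r + 7)/(r*(r + 2))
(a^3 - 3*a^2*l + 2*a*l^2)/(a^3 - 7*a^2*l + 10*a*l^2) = (a - l)/(a - 5*l)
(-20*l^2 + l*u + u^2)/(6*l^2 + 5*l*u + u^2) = (-20*l^2 + l*u + u^2)/(6*l^2 + 5*l*u + u^2)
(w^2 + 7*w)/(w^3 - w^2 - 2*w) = (w + 7)/(w^2 - w - 2)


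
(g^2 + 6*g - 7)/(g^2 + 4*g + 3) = (g^2 + 6*g - 7)/(g^2 + 4*g + 3)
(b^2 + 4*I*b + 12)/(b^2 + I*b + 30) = (b - 2*I)/(b - 5*I)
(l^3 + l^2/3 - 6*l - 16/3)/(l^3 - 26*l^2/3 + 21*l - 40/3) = (l^2 + 3*l + 2)/(l^2 - 6*l + 5)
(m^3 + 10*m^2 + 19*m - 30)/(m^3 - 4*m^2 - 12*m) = (-m^3 - 10*m^2 - 19*m + 30)/(m*(-m^2 + 4*m + 12))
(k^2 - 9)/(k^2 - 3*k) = (k + 3)/k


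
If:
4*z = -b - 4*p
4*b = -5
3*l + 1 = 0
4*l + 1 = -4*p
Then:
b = -5/4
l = -1/3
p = 1/12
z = 11/48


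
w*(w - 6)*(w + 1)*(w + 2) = w^4 - 3*w^3 - 16*w^2 - 12*w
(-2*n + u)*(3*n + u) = -6*n^2 + n*u + u^2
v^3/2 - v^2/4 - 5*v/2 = v*(v/2 + 1)*(v - 5/2)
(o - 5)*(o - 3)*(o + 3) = o^3 - 5*o^2 - 9*o + 45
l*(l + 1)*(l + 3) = l^3 + 4*l^2 + 3*l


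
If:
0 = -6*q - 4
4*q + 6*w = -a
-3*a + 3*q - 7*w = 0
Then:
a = -92/33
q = -2/3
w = 10/11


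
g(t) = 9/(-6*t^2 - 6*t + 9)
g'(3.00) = 0.10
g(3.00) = -0.14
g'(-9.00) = -0.00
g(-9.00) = -0.02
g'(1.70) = 0.69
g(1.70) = -0.49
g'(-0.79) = -0.31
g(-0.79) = 0.90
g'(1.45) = 1.39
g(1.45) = -0.73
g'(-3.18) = -0.27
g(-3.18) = -0.28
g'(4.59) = 0.03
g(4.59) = -0.06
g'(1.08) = 8.51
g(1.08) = -2.01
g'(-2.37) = -1.84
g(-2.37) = -0.86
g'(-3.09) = -0.32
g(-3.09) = -0.30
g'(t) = 9*(12*t + 6)/(-6*t^2 - 6*t + 9)^2 = 6*(2*t + 1)/(2*t^2 + 2*t - 3)^2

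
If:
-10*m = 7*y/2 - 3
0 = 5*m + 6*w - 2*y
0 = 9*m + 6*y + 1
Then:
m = 43/57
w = -121/114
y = -74/57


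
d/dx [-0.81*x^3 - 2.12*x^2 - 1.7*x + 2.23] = -2.43*x^2 - 4.24*x - 1.7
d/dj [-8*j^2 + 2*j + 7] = 2 - 16*j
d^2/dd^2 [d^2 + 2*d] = 2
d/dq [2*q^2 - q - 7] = 4*q - 1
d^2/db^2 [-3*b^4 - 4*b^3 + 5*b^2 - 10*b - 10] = -36*b^2 - 24*b + 10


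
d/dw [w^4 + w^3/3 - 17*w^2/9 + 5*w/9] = 4*w^3 + w^2 - 34*w/9 + 5/9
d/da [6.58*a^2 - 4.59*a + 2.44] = 13.16*a - 4.59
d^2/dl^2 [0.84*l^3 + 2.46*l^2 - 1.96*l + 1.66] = 5.04*l + 4.92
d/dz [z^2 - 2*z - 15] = 2*z - 2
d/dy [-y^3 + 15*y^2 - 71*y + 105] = -3*y^2 + 30*y - 71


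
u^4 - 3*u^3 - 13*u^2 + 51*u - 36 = (u - 3)^2*(u - 1)*(u + 4)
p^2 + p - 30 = (p - 5)*(p + 6)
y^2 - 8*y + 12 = (y - 6)*(y - 2)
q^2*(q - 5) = q^3 - 5*q^2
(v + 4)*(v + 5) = v^2 + 9*v + 20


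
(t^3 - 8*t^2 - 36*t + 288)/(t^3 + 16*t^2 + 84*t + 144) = (t^2 - 14*t + 48)/(t^2 + 10*t + 24)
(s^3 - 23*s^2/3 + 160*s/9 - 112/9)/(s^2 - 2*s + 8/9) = (3*s^2 - 19*s + 28)/(3*s - 2)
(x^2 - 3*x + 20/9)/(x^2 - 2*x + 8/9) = (3*x - 5)/(3*x - 2)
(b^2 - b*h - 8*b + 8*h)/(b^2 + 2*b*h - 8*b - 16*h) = (b - h)/(b + 2*h)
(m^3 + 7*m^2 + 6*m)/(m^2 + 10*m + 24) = m*(m + 1)/(m + 4)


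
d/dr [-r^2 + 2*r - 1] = 2 - 2*r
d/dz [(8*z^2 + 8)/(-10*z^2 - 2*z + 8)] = 4*(-z^2 + 18*z + 1)/(25*z^4 + 10*z^3 - 39*z^2 - 8*z + 16)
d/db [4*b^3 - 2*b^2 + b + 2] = 12*b^2 - 4*b + 1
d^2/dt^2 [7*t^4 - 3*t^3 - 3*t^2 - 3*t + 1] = 84*t^2 - 18*t - 6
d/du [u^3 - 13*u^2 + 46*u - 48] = 3*u^2 - 26*u + 46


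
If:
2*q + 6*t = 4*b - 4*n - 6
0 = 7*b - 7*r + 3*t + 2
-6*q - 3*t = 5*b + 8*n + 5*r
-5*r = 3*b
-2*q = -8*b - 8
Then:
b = -5/129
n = -691/258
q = 496/129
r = 1/43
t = -202/387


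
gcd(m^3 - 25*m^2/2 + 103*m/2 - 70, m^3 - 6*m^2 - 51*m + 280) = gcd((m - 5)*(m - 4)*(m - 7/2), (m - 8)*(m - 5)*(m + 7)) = m - 5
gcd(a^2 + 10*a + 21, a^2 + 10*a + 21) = a^2 + 10*a + 21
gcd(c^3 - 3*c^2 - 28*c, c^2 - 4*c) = c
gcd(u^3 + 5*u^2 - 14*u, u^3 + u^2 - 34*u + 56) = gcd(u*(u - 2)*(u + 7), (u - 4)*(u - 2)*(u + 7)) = u^2 + 5*u - 14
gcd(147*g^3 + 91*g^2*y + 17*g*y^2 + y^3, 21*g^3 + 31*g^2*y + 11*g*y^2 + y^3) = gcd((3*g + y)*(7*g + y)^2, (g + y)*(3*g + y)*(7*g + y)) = 21*g^2 + 10*g*y + y^2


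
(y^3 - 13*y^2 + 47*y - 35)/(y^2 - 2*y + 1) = (y^2 - 12*y + 35)/(y - 1)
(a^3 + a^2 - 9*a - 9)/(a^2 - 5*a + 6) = (a^2 + 4*a + 3)/(a - 2)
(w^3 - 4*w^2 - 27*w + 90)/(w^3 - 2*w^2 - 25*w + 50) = (w^2 - 9*w + 18)/(w^2 - 7*w + 10)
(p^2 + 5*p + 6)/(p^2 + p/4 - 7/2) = 4*(p + 3)/(4*p - 7)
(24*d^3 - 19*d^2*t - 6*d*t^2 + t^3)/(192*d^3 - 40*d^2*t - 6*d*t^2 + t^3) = (-3*d^2 + 2*d*t + t^2)/(-24*d^2 + 2*d*t + t^2)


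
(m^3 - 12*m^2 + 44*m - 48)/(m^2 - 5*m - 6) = (m^2 - 6*m + 8)/(m + 1)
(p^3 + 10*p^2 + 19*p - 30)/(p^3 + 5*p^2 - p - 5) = (p + 6)/(p + 1)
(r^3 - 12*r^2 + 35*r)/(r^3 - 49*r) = (r - 5)/(r + 7)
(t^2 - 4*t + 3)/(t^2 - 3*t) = (t - 1)/t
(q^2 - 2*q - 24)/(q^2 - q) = (q^2 - 2*q - 24)/(q*(q - 1))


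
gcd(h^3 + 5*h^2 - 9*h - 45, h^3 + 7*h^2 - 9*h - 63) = h^2 - 9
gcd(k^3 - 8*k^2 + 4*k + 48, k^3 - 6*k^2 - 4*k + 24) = k^2 - 4*k - 12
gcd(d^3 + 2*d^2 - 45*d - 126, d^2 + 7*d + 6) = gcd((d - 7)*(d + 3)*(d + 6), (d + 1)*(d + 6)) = d + 6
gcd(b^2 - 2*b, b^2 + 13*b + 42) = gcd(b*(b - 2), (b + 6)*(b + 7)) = 1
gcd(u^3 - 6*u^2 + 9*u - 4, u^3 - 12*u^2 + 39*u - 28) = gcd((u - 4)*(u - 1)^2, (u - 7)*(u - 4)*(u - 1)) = u^2 - 5*u + 4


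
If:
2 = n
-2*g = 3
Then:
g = -3/2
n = 2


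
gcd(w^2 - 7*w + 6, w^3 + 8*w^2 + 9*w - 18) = w - 1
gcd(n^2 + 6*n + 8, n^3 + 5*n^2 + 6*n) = n + 2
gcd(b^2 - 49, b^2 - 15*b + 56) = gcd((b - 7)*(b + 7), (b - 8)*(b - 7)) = b - 7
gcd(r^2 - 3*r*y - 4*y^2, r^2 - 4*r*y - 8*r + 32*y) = -r + 4*y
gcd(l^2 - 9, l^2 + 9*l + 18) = l + 3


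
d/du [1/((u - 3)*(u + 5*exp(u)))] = ((3 - u)*(u + 5*exp(u)) - (u - 3)^2*(5*exp(u) + 1))/((u - 3)^3*(u + 5*exp(u))^2)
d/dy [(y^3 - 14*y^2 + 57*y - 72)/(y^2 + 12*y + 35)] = (y^4 + 24*y^3 - 120*y^2 - 836*y + 2859)/(y^4 + 24*y^3 + 214*y^2 + 840*y + 1225)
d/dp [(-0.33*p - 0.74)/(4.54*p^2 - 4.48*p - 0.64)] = (1.4982*p^2 + 6.7192*p - 3.104)/(20.6116*p^4 - 40.6784*p^3 + 14.2592*p^2 + 5.7344*p + 0.4096)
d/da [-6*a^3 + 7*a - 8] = 7 - 18*a^2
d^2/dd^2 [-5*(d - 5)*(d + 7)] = -10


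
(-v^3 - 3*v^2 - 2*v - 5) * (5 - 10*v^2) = 10*v^5 + 30*v^4 + 15*v^3 + 35*v^2 - 10*v - 25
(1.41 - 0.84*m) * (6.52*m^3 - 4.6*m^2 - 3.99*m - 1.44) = -5.4768*m^4 + 13.0572*m^3 - 3.1344*m^2 - 4.4163*m - 2.0304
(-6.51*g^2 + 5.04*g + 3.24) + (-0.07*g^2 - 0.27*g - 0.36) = -6.58*g^2 + 4.77*g + 2.88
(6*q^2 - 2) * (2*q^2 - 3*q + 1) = 12*q^4 - 18*q^3 + 2*q^2 + 6*q - 2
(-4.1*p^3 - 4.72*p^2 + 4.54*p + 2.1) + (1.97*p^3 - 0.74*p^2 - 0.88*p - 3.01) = -2.13*p^3 - 5.46*p^2 + 3.66*p - 0.91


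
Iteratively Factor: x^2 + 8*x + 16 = (x + 4)*(x + 4)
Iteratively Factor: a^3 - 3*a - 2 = (a + 1)*(a^2 - a - 2) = (a - 2)*(a + 1)*(a + 1)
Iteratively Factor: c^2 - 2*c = (c - 2)*(c)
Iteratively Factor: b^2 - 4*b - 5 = (b - 5)*(b + 1)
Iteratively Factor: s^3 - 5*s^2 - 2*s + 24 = (s - 3)*(s^2 - 2*s - 8) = (s - 3)*(s + 2)*(s - 4)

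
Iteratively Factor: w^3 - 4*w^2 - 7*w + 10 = (w - 5)*(w^2 + w - 2) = (w - 5)*(w - 1)*(w + 2)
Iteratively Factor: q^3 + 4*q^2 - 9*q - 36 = (q - 3)*(q^2 + 7*q + 12) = (q - 3)*(q + 3)*(q + 4)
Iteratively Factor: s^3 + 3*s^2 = (s + 3)*(s^2) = s*(s + 3)*(s)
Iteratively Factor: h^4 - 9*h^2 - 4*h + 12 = (h - 3)*(h^3 + 3*h^2 - 4) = (h - 3)*(h + 2)*(h^2 + h - 2) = (h - 3)*(h + 2)^2*(h - 1)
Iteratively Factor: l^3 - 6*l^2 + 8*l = (l)*(l^2 - 6*l + 8) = l*(l - 4)*(l - 2)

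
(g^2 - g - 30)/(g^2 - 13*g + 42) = (g + 5)/(g - 7)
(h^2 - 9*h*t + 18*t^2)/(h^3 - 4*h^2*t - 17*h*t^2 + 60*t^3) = (-h + 6*t)/(-h^2 + h*t + 20*t^2)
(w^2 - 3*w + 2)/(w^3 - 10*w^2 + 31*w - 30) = (w - 1)/(w^2 - 8*w + 15)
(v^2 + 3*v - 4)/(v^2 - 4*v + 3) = (v + 4)/(v - 3)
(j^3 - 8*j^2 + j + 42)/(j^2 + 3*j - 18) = (j^2 - 5*j - 14)/(j + 6)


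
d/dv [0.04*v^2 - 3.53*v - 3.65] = 0.08*v - 3.53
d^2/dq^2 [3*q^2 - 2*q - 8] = 6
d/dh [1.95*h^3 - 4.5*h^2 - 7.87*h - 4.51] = 5.85*h^2 - 9.0*h - 7.87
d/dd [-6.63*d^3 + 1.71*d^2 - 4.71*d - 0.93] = -19.89*d^2 + 3.42*d - 4.71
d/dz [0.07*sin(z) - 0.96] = 0.07*cos(z)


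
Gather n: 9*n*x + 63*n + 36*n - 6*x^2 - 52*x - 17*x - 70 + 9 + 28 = n*(9*x + 99) - 6*x^2 - 69*x - 33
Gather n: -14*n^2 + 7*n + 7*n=-14*n^2 + 14*n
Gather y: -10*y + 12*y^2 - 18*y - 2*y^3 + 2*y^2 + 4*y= -2*y^3 + 14*y^2 - 24*y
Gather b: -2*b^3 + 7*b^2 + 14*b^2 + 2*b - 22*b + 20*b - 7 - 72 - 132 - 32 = -2*b^3 + 21*b^2 - 243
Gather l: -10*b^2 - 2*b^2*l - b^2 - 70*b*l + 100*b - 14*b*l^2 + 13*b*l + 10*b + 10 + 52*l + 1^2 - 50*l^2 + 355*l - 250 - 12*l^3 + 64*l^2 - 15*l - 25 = -11*b^2 + 110*b - 12*l^3 + l^2*(14 - 14*b) + l*(-2*b^2 - 57*b + 392) - 264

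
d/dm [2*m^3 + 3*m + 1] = 6*m^2 + 3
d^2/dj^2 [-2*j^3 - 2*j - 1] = -12*j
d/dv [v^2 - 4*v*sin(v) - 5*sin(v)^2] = -4*v*cos(v) + 2*v - 4*sin(v) - 5*sin(2*v)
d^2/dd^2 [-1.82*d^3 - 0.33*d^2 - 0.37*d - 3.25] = -10.92*d - 0.66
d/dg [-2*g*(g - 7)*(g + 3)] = -6*g^2 + 16*g + 42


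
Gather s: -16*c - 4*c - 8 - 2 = -20*c - 10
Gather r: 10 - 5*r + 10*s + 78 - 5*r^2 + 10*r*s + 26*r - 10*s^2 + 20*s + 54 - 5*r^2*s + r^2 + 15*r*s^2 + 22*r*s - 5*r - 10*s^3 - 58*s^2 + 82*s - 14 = r^2*(-5*s - 4) + r*(15*s^2 + 32*s + 16) - 10*s^3 - 68*s^2 + 112*s + 128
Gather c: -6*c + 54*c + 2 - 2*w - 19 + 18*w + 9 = 48*c + 16*w - 8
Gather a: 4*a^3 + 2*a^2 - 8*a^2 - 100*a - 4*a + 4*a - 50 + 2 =4*a^3 - 6*a^2 - 100*a - 48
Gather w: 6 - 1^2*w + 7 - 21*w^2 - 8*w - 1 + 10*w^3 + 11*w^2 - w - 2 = 10*w^3 - 10*w^2 - 10*w + 10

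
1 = 1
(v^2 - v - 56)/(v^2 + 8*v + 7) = (v - 8)/(v + 1)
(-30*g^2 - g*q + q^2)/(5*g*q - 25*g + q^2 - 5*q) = (-6*g + q)/(q - 5)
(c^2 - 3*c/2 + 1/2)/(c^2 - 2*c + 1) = (c - 1/2)/(c - 1)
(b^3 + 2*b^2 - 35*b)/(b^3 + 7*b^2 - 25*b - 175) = b/(b + 5)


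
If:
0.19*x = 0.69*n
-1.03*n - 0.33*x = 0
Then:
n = 0.00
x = 0.00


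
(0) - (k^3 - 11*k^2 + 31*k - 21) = -k^3 + 11*k^2 - 31*k + 21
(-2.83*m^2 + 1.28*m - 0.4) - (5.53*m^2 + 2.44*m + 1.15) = -8.36*m^2 - 1.16*m - 1.55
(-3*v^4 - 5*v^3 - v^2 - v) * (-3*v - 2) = 9*v^5 + 21*v^4 + 13*v^3 + 5*v^2 + 2*v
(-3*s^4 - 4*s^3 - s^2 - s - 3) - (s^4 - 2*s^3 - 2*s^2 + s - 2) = -4*s^4 - 2*s^3 + s^2 - 2*s - 1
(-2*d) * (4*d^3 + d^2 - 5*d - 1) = -8*d^4 - 2*d^3 + 10*d^2 + 2*d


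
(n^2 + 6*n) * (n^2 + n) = n^4 + 7*n^3 + 6*n^2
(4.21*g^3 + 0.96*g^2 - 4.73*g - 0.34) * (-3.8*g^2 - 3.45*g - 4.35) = -15.998*g^5 - 18.1725*g^4 - 3.6515*g^3 + 13.4345*g^2 + 21.7485*g + 1.479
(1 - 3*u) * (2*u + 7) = -6*u^2 - 19*u + 7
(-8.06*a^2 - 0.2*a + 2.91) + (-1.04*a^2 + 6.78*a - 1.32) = -9.1*a^2 + 6.58*a + 1.59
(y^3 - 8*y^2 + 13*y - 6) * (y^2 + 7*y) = y^5 - y^4 - 43*y^3 + 85*y^2 - 42*y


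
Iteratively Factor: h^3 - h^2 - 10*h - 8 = (h - 4)*(h^2 + 3*h + 2) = (h - 4)*(h + 1)*(h + 2)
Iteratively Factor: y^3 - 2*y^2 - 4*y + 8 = (y - 2)*(y^2 - 4) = (y - 2)^2*(y + 2)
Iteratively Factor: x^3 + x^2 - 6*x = (x - 2)*(x^2 + 3*x) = (x - 2)*(x + 3)*(x)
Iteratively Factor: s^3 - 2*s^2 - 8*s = (s + 2)*(s^2 - 4*s) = (s - 4)*(s + 2)*(s)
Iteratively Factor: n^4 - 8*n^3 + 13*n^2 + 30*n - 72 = (n + 2)*(n^3 - 10*n^2 + 33*n - 36) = (n - 4)*(n + 2)*(n^2 - 6*n + 9) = (n - 4)*(n - 3)*(n + 2)*(n - 3)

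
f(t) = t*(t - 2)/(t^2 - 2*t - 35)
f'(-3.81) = 2.03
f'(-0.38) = 0.08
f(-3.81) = -1.72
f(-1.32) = -0.14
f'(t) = t*(2 - 2*t)*(t - 2)/(t^2 - 2*t - 35)^2 + t/(t^2 - 2*t - 35) + (t - 2)/(t^2 - 2*t - 35)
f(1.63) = 0.02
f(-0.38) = -0.03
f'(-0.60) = 0.10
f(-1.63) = -0.20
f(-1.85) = -0.26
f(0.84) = 0.03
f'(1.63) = -0.03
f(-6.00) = 3.69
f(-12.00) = 1.26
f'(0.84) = 0.01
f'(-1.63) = 0.22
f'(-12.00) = 0.05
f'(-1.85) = 0.26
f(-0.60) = -0.05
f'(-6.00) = 2.90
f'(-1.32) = 0.17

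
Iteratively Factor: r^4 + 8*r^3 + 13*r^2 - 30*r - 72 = (r + 3)*(r^3 + 5*r^2 - 2*r - 24) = (r + 3)*(r + 4)*(r^2 + r - 6) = (r - 2)*(r + 3)*(r + 4)*(r + 3)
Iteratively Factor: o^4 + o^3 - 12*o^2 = (o - 3)*(o^3 + 4*o^2) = o*(o - 3)*(o^2 + 4*o) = o*(o - 3)*(o + 4)*(o)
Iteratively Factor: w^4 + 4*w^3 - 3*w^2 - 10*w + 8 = (w + 2)*(w^3 + 2*w^2 - 7*w + 4) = (w + 2)*(w + 4)*(w^2 - 2*w + 1) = (w - 1)*(w + 2)*(w + 4)*(w - 1)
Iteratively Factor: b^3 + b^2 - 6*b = (b + 3)*(b^2 - 2*b) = b*(b + 3)*(b - 2)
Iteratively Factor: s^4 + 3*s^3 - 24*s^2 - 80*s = (s - 5)*(s^3 + 8*s^2 + 16*s) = (s - 5)*(s + 4)*(s^2 + 4*s) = s*(s - 5)*(s + 4)*(s + 4)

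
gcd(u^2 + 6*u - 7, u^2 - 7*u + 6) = u - 1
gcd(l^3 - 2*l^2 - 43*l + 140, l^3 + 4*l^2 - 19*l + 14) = l + 7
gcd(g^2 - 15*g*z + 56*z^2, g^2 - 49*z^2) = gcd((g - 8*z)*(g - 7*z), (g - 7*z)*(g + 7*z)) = -g + 7*z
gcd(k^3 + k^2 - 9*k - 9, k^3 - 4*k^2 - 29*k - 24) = k^2 + 4*k + 3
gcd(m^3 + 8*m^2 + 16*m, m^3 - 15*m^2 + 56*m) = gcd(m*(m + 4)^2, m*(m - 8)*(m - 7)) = m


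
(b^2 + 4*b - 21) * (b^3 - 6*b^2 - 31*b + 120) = b^5 - 2*b^4 - 76*b^3 + 122*b^2 + 1131*b - 2520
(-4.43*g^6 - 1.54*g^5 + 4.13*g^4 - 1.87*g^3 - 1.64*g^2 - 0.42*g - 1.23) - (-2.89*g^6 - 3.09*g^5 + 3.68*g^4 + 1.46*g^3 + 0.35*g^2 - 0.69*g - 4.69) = -1.54*g^6 + 1.55*g^5 + 0.45*g^4 - 3.33*g^3 - 1.99*g^2 + 0.27*g + 3.46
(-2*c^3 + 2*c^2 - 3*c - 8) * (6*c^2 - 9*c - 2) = -12*c^5 + 30*c^4 - 32*c^3 - 25*c^2 + 78*c + 16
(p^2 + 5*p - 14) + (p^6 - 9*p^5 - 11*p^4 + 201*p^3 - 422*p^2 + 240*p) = p^6 - 9*p^5 - 11*p^4 + 201*p^3 - 421*p^2 + 245*p - 14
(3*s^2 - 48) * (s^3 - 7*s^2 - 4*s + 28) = 3*s^5 - 21*s^4 - 60*s^3 + 420*s^2 + 192*s - 1344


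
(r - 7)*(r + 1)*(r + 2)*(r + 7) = r^4 + 3*r^3 - 47*r^2 - 147*r - 98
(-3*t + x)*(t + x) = -3*t^2 - 2*t*x + x^2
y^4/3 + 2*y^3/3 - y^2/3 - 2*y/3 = y*(y/3 + 1/3)*(y - 1)*(y + 2)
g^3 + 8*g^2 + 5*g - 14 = (g - 1)*(g + 2)*(g + 7)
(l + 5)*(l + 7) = l^2 + 12*l + 35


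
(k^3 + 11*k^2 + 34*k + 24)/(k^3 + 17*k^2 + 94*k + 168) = (k + 1)/(k + 7)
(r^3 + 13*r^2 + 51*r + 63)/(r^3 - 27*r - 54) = (r + 7)/(r - 6)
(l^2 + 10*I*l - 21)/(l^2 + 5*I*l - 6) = (l + 7*I)/(l + 2*I)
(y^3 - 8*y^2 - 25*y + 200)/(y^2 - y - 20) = (y^2 - 3*y - 40)/(y + 4)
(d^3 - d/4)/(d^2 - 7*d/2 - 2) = d*(2*d - 1)/(2*(d - 4))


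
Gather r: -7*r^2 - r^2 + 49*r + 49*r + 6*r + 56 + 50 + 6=-8*r^2 + 104*r + 112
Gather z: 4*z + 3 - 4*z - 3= 0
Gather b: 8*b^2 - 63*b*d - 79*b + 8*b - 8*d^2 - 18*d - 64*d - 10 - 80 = 8*b^2 + b*(-63*d - 71) - 8*d^2 - 82*d - 90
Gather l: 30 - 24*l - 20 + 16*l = 10 - 8*l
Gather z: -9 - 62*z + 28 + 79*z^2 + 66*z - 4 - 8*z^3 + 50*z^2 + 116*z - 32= -8*z^3 + 129*z^2 + 120*z - 17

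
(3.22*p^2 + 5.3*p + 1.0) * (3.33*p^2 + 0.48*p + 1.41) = 10.7226*p^4 + 19.1946*p^3 + 10.4142*p^2 + 7.953*p + 1.41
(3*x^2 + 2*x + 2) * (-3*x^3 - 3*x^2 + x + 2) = -9*x^5 - 15*x^4 - 9*x^3 + 2*x^2 + 6*x + 4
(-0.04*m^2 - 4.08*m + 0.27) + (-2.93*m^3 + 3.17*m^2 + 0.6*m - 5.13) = -2.93*m^3 + 3.13*m^2 - 3.48*m - 4.86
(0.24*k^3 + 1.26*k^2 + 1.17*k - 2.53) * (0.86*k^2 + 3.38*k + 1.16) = 0.2064*k^5 + 1.8948*k^4 + 5.5434*k^3 + 3.2404*k^2 - 7.1942*k - 2.9348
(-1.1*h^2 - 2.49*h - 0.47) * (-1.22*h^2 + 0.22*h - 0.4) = 1.342*h^4 + 2.7958*h^3 + 0.4656*h^2 + 0.8926*h + 0.188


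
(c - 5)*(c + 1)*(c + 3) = c^3 - c^2 - 17*c - 15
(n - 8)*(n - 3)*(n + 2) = n^3 - 9*n^2 + 2*n + 48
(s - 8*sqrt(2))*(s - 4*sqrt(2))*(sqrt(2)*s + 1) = sqrt(2)*s^3 - 23*s^2 + 52*sqrt(2)*s + 64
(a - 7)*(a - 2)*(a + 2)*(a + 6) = a^4 - a^3 - 46*a^2 + 4*a + 168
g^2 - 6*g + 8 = (g - 4)*(g - 2)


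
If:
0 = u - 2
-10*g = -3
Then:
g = 3/10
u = 2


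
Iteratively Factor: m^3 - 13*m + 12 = (m - 3)*(m^2 + 3*m - 4) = (m - 3)*(m - 1)*(m + 4)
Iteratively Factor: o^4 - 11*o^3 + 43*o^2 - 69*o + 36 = (o - 4)*(o^3 - 7*o^2 + 15*o - 9) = (o - 4)*(o - 3)*(o^2 - 4*o + 3) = (o - 4)*(o - 3)^2*(o - 1)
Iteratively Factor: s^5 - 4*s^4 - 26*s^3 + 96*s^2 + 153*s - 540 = (s - 3)*(s^4 - s^3 - 29*s^2 + 9*s + 180) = (s - 3)*(s + 3)*(s^3 - 4*s^2 - 17*s + 60) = (s - 3)*(s + 3)*(s + 4)*(s^2 - 8*s + 15) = (s - 5)*(s - 3)*(s + 3)*(s + 4)*(s - 3)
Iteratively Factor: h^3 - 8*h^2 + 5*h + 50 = (h + 2)*(h^2 - 10*h + 25) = (h - 5)*(h + 2)*(h - 5)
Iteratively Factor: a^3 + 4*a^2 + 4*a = (a + 2)*(a^2 + 2*a) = a*(a + 2)*(a + 2)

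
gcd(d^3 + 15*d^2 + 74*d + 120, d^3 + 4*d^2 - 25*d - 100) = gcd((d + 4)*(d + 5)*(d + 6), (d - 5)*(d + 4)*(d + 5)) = d^2 + 9*d + 20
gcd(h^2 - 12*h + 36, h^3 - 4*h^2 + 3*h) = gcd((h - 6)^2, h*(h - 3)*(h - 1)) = 1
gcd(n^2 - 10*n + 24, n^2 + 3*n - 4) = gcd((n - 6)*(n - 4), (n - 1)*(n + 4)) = 1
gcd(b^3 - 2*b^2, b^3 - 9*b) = b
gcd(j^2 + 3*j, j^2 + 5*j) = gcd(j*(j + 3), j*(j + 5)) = j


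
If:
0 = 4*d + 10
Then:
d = -5/2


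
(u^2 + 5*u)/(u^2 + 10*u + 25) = u/(u + 5)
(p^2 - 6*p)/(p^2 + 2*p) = (p - 6)/(p + 2)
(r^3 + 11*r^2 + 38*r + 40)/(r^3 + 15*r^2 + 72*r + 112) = (r^2 + 7*r + 10)/(r^2 + 11*r + 28)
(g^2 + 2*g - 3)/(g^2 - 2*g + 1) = (g + 3)/(g - 1)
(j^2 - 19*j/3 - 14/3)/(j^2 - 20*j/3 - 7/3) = (3*j + 2)/(3*j + 1)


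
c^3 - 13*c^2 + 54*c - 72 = (c - 6)*(c - 4)*(c - 3)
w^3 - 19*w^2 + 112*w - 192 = (w - 8)^2*(w - 3)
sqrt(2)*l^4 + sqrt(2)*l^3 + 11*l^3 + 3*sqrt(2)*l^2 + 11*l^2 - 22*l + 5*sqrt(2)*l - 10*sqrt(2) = (l - 1)*(l + 2)*(l + 5*sqrt(2))*(sqrt(2)*l + 1)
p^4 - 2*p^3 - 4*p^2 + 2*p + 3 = (p - 3)*(p - 1)*(p + 1)^2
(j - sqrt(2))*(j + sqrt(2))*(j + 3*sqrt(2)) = j^3 + 3*sqrt(2)*j^2 - 2*j - 6*sqrt(2)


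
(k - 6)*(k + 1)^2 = k^3 - 4*k^2 - 11*k - 6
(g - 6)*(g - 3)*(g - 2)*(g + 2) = g^4 - 9*g^3 + 14*g^2 + 36*g - 72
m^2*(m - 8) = m^3 - 8*m^2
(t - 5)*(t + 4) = t^2 - t - 20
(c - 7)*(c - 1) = c^2 - 8*c + 7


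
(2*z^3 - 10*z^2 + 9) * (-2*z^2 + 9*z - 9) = -4*z^5 + 38*z^4 - 108*z^3 + 72*z^2 + 81*z - 81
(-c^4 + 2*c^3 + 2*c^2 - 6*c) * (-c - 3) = c^5 + c^4 - 8*c^3 + 18*c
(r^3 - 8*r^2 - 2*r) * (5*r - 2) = 5*r^4 - 42*r^3 + 6*r^2 + 4*r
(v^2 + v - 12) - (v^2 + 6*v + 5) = -5*v - 17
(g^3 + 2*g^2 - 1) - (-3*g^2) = g^3 + 5*g^2 - 1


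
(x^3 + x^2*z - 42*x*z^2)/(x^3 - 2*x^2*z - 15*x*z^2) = (-x^2 - x*z + 42*z^2)/(-x^2 + 2*x*z + 15*z^2)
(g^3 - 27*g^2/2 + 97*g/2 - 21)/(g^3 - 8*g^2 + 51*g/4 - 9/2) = 2*(g - 7)/(2*g - 3)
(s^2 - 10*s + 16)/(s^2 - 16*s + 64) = (s - 2)/(s - 8)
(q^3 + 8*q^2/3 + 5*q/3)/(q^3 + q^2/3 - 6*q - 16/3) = q*(3*q + 5)/(3*q^2 - 2*q - 16)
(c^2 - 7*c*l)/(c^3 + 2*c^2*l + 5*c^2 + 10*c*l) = (c - 7*l)/(c^2 + 2*c*l + 5*c + 10*l)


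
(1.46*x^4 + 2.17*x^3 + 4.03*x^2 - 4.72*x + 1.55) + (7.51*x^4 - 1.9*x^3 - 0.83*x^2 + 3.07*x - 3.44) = 8.97*x^4 + 0.27*x^3 + 3.2*x^2 - 1.65*x - 1.89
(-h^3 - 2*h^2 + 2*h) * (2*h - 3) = -2*h^4 - h^3 + 10*h^2 - 6*h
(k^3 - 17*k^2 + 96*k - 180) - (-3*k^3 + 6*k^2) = 4*k^3 - 23*k^2 + 96*k - 180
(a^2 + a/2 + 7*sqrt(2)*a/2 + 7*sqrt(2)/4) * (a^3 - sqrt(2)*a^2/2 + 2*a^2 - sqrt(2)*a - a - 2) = a^5 + 5*a^4/2 + 3*sqrt(2)*a^4 - 7*a^3/2 + 15*sqrt(2)*a^3/2 - 45*a^2/4 - sqrt(2)*a^2/2 - 35*sqrt(2)*a/4 - 9*a/2 - 7*sqrt(2)/2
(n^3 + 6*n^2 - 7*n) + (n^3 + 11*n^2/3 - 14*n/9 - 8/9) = 2*n^3 + 29*n^2/3 - 77*n/9 - 8/9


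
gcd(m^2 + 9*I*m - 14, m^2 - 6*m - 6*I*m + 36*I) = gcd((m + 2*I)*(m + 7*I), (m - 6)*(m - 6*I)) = 1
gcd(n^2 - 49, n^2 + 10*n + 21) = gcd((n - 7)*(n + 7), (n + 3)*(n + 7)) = n + 7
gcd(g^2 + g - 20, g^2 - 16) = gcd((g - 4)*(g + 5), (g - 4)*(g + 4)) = g - 4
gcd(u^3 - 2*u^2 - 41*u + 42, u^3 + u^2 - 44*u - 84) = u^2 - u - 42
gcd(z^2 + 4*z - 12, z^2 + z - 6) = z - 2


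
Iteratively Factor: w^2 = (w)*(w)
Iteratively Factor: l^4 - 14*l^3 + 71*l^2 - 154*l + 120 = (l - 4)*(l^3 - 10*l^2 + 31*l - 30) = (l - 4)*(l - 3)*(l^2 - 7*l + 10) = (l - 5)*(l - 4)*(l - 3)*(l - 2)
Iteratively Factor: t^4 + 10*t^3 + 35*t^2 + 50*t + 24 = (t + 1)*(t^3 + 9*t^2 + 26*t + 24) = (t + 1)*(t + 3)*(t^2 + 6*t + 8) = (t + 1)*(t + 2)*(t + 3)*(t + 4)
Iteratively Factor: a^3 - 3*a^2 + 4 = (a - 2)*(a^2 - a - 2) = (a - 2)*(a + 1)*(a - 2)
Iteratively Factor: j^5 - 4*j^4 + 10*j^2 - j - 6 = (j - 2)*(j^4 - 2*j^3 - 4*j^2 + 2*j + 3) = (j - 2)*(j - 1)*(j^3 - j^2 - 5*j - 3) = (j - 3)*(j - 2)*(j - 1)*(j^2 + 2*j + 1) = (j - 3)*(j - 2)*(j - 1)*(j + 1)*(j + 1)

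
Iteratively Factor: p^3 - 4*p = (p - 2)*(p^2 + 2*p) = (p - 2)*(p + 2)*(p)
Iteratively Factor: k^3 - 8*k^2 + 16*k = (k)*(k^2 - 8*k + 16) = k*(k - 4)*(k - 4)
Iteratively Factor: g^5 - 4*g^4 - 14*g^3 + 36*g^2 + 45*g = (g + 3)*(g^4 - 7*g^3 + 7*g^2 + 15*g) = (g - 3)*(g + 3)*(g^3 - 4*g^2 - 5*g) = (g - 3)*(g + 1)*(g + 3)*(g^2 - 5*g) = (g - 5)*(g - 3)*(g + 1)*(g + 3)*(g)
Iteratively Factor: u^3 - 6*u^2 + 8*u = (u - 2)*(u^2 - 4*u) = (u - 4)*(u - 2)*(u)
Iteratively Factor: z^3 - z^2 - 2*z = (z - 2)*(z^2 + z) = z*(z - 2)*(z + 1)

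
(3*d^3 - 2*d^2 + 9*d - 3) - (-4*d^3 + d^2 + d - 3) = 7*d^3 - 3*d^2 + 8*d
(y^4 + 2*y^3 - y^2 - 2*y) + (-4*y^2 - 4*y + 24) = y^4 + 2*y^3 - 5*y^2 - 6*y + 24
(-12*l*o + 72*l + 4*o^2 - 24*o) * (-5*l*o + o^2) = 60*l^2*o^2 - 360*l^2*o - 32*l*o^3 + 192*l*o^2 + 4*o^4 - 24*o^3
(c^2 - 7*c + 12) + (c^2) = 2*c^2 - 7*c + 12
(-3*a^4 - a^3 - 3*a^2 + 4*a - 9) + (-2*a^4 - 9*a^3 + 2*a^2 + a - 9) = -5*a^4 - 10*a^3 - a^2 + 5*a - 18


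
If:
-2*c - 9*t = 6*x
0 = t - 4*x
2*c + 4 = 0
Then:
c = -2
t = 8/21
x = 2/21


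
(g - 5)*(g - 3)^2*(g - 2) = g^4 - 13*g^3 + 61*g^2 - 123*g + 90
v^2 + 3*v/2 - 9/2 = (v - 3/2)*(v + 3)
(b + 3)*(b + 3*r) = b^2 + 3*b*r + 3*b + 9*r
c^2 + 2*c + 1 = (c + 1)^2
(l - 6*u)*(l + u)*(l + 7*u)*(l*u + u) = l^4*u + 2*l^3*u^2 + l^3*u - 41*l^2*u^3 + 2*l^2*u^2 - 42*l*u^4 - 41*l*u^3 - 42*u^4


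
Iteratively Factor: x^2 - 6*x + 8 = (x - 4)*(x - 2)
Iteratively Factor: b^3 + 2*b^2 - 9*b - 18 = (b - 3)*(b^2 + 5*b + 6) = (b - 3)*(b + 2)*(b + 3)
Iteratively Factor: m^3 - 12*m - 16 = (m + 2)*(m^2 - 2*m - 8) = (m + 2)^2*(m - 4)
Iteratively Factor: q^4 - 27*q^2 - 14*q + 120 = (q - 5)*(q^3 + 5*q^2 - 2*q - 24) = (q - 5)*(q + 3)*(q^2 + 2*q - 8) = (q - 5)*(q - 2)*(q + 3)*(q + 4)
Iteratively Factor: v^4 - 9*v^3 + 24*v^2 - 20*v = (v - 2)*(v^3 - 7*v^2 + 10*v) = (v - 5)*(v - 2)*(v^2 - 2*v) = (v - 5)*(v - 2)^2*(v)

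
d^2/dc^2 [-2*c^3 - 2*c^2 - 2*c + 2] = -12*c - 4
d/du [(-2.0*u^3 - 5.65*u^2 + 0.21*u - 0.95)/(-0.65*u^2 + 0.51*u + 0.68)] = (1.3*u^4 - 2.04*u^3 - 6.825*u^2 - 8.919*u + 0.6273)/(0.4225*u^4 - 0.663*u^3 - 0.6239*u^2 + 0.6936*u + 0.4624)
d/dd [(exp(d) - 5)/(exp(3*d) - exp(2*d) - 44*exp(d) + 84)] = ((exp(d) - 5)*(-3*exp(2*d) + 2*exp(d) + 44) + exp(3*d) - exp(2*d) - 44*exp(d) + 84)*exp(d)/(exp(3*d) - exp(2*d) - 44*exp(d) + 84)^2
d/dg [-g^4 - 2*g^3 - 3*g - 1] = -4*g^3 - 6*g^2 - 3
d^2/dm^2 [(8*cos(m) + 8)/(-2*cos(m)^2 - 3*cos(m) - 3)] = 16*(5*(1 - cos(m)^2)^2 + 2*cos(m)^5 - 13*cos(m)^3 - 14*cos(m)^2 + 1)/(2*cos(m)^2 + 3*cos(m) + 3)^3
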